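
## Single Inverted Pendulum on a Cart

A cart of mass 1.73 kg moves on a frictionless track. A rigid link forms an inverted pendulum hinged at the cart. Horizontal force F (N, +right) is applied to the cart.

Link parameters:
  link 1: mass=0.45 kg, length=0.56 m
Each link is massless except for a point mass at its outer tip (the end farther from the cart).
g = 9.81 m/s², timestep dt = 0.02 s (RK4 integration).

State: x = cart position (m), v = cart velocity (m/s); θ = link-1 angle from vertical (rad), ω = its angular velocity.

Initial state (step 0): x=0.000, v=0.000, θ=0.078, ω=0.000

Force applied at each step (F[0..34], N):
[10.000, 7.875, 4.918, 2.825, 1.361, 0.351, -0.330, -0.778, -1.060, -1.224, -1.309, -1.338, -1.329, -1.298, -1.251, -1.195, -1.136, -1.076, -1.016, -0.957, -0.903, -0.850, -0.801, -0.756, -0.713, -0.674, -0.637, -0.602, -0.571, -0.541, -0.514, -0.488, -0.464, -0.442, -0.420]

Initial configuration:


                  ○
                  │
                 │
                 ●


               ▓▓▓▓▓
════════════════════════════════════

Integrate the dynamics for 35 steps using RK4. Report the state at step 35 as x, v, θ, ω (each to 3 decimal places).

apply F[0]=+10.000 → step 1: x=0.001, v=0.111, θ=0.076, ω=-0.171
apply F[1]=+7.875 → step 2: x=0.004, v=0.199, θ=0.072, ω=-0.301
apply F[2]=+4.918 → step 3: x=0.009, v=0.252, θ=0.065, ω=-0.372
apply F[3]=+2.825 → step 4: x=0.014, v=0.282, θ=0.057, ω=-0.403
apply F[4]=+1.361 → step 5: x=0.020, v=0.295, θ=0.049, ω=-0.408
apply F[5]=+0.351 → step 6: x=0.026, v=0.296, θ=0.041, ω=-0.395
apply F[6]=-0.330 → step 7: x=0.032, v=0.291, θ=0.033, ω=-0.372
apply F[7]=-0.778 → step 8: x=0.037, v=0.280, θ=0.026, ω=-0.343
apply F[8]=-1.060 → step 9: x=0.043, v=0.267, θ=0.020, ω=-0.311
apply F[9]=-1.224 → step 10: x=0.048, v=0.252, θ=0.014, ω=-0.278
apply F[10]=-1.309 → step 11: x=0.053, v=0.236, θ=0.009, ω=-0.246
apply F[11]=-1.338 → step 12: x=0.057, v=0.220, θ=0.004, ω=-0.216
apply F[12]=-1.329 → step 13: x=0.062, v=0.205, θ=-0.000, ω=-0.188
apply F[13]=-1.298 → step 14: x=0.066, v=0.190, θ=-0.004, ω=-0.162
apply F[14]=-1.251 → step 15: x=0.069, v=0.176, θ=-0.007, ω=-0.138
apply F[15]=-1.195 → step 16: x=0.073, v=0.162, θ=-0.009, ω=-0.117
apply F[16]=-1.136 → step 17: x=0.076, v=0.150, θ=-0.011, ω=-0.098
apply F[17]=-1.076 → step 18: x=0.079, v=0.138, θ=-0.013, ω=-0.082
apply F[18]=-1.016 → step 19: x=0.081, v=0.127, θ=-0.015, ω=-0.067
apply F[19]=-0.957 → step 20: x=0.084, v=0.117, θ=-0.016, ω=-0.054
apply F[20]=-0.903 → step 21: x=0.086, v=0.107, θ=-0.017, ω=-0.042
apply F[21]=-0.850 → step 22: x=0.088, v=0.098, θ=-0.018, ω=-0.032
apply F[22]=-0.801 → step 23: x=0.090, v=0.090, θ=-0.018, ω=-0.024
apply F[23]=-0.756 → step 24: x=0.092, v=0.082, θ=-0.019, ω=-0.016
apply F[24]=-0.713 → step 25: x=0.093, v=0.075, θ=-0.019, ω=-0.010
apply F[25]=-0.674 → step 26: x=0.095, v=0.068, θ=-0.019, ω=-0.004
apply F[26]=-0.637 → step 27: x=0.096, v=0.061, θ=-0.019, ω=0.001
apply F[27]=-0.602 → step 28: x=0.097, v=0.055, θ=-0.019, ω=0.005
apply F[28]=-0.571 → step 29: x=0.098, v=0.050, θ=-0.019, ω=0.008
apply F[29]=-0.541 → step 30: x=0.099, v=0.044, θ=-0.019, ω=0.011
apply F[30]=-0.514 → step 31: x=0.100, v=0.039, θ=-0.018, ω=0.014
apply F[31]=-0.488 → step 32: x=0.101, v=0.035, θ=-0.018, ω=0.016
apply F[32]=-0.464 → step 33: x=0.101, v=0.030, θ=-0.018, ω=0.017
apply F[33]=-0.442 → step 34: x=0.102, v=0.026, θ=-0.017, ω=0.019
apply F[34]=-0.420 → step 35: x=0.102, v=0.022, θ=-0.017, ω=0.020

Answer: x=0.102, v=0.022, θ=-0.017, ω=0.020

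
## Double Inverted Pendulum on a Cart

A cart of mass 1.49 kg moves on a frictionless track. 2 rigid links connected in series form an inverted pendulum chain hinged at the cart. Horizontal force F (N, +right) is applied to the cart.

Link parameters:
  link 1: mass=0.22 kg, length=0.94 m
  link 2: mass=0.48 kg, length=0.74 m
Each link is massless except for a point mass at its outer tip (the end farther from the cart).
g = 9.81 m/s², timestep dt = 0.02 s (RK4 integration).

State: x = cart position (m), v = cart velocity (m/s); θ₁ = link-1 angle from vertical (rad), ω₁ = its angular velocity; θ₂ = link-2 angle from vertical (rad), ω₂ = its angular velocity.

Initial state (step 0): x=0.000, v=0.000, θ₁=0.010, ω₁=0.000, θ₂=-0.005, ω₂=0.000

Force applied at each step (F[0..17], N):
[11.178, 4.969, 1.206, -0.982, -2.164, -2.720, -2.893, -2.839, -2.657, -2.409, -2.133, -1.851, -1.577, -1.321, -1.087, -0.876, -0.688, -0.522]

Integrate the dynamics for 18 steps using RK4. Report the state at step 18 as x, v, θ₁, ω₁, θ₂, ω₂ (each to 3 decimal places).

Answer: x=0.018, v=-0.109, θ₁=-0.012, ω₁=0.063, θ₂=-0.008, ω₂=0.027

Derivation:
apply F[0]=+11.178 → step 1: x=0.001, v=0.149, θ₁=0.009, ω₁=-0.150, θ₂=-0.005, ω₂=-0.012
apply F[1]=+4.969 → step 2: x=0.005, v=0.215, θ₁=0.005, ω₁=-0.213, θ₂=-0.005, ω₂=-0.023
apply F[2]=+1.206 → step 3: x=0.010, v=0.231, θ₁=0.000, ω₁=-0.226, θ₂=-0.006, ω₂=-0.030
apply F[3]=-0.982 → step 4: x=0.014, v=0.218, θ₁=-0.004, ω₁=-0.210, θ₂=-0.007, ω₂=-0.033
apply F[4]=-2.164 → step 5: x=0.018, v=0.190, θ₁=-0.008, ω₁=-0.181, θ₂=-0.007, ω₂=-0.034
apply F[5]=-2.720 → step 6: x=0.022, v=0.154, θ₁=-0.011, ω₁=-0.146, θ₂=-0.008, ω₂=-0.033
apply F[6]=-2.893 → step 7: x=0.024, v=0.116, θ₁=-0.014, ω₁=-0.110, θ₂=-0.009, ω₂=-0.029
apply F[7]=-2.839 → step 8: x=0.026, v=0.080, θ₁=-0.015, ω₁=-0.077, θ₂=-0.009, ω₂=-0.025
apply F[8]=-2.657 → step 9: x=0.028, v=0.045, θ₁=-0.017, ω₁=-0.047, θ₂=-0.010, ω₂=-0.019
apply F[9]=-2.409 → step 10: x=0.028, v=0.015, θ₁=-0.017, ω₁=-0.021, θ₂=-0.010, ω₂=-0.013
apply F[10]=-2.133 → step 11: x=0.028, v=-0.012, θ₁=-0.018, ω₁=0.001, θ₂=-0.010, ω₂=-0.006
apply F[11]=-1.851 → step 12: x=0.028, v=-0.036, θ₁=-0.017, ω₁=0.019, θ₂=-0.010, ω₂=-0.000
apply F[12]=-1.577 → step 13: x=0.027, v=-0.055, θ₁=-0.017, ω₁=0.033, θ₂=-0.010, ω₂=0.006
apply F[13]=-1.321 → step 14: x=0.025, v=-0.071, θ₁=-0.016, ω₁=0.043, θ₂=-0.010, ω₂=0.011
apply F[14]=-1.087 → step 15: x=0.024, v=-0.085, θ₁=-0.015, ω₁=0.052, θ₂=-0.010, ω₂=0.016
apply F[15]=-0.876 → step 16: x=0.022, v=-0.095, θ₁=-0.014, ω₁=0.057, θ₂=-0.009, ω₂=0.020
apply F[16]=-0.688 → step 17: x=0.020, v=-0.103, θ₁=-0.013, ω₁=0.061, θ₂=-0.009, ω₂=0.024
apply F[17]=-0.522 → step 18: x=0.018, v=-0.109, θ₁=-0.012, ω₁=0.063, θ₂=-0.008, ω₂=0.027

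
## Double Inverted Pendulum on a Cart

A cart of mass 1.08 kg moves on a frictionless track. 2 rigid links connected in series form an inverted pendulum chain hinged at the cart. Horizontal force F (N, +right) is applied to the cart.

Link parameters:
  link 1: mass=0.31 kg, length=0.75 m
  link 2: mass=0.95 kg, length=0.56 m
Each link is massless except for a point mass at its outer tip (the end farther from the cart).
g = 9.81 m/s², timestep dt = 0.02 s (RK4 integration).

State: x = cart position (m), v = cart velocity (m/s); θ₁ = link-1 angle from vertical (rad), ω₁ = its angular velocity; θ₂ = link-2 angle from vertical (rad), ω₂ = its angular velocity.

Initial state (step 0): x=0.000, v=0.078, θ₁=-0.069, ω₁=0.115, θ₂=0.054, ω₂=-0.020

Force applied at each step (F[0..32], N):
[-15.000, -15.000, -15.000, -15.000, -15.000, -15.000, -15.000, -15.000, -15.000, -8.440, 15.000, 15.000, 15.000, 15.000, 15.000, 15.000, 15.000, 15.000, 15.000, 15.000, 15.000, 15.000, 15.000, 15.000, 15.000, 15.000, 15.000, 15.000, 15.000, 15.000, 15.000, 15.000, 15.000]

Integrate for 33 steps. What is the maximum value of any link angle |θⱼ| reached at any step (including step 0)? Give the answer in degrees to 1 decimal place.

apply F[0]=-15.000 → step 1: x=-0.001, v=-0.184, θ₁=-0.064, ω₁=0.346, θ₂=0.055, ω₂=0.159
apply F[1]=-15.000 → step 2: x=-0.007, v=-0.448, θ₁=-0.055, ω₁=0.586, θ₂=0.060, ω₂=0.329
apply F[2]=-15.000 → step 3: x=-0.019, v=-0.715, θ₁=-0.041, ω₁=0.842, θ₂=0.068, ω₂=0.486
apply F[3]=-15.000 → step 4: x=-0.036, v=-0.986, θ₁=-0.021, ω₁=1.117, θ₂=0.080, ω₂=0.624
apply F[4]=-15.000 → step 5: x=-0.058, v=-1.262, θ₁=0.004, ω₁=1.419, θ₂=0.093, ω₂=0.739
apply F[5]=-15.000 → step 6: x=-0.086, v=-1.543, θ₁=0.036, ω₁=1.751, θ₂=0.109, ω₂=0.825
apply F[6]=-15.000 → step 7: x=-0.120, v=-1.828, θ₁=0.074, ω₁=2.115, θ₂=0.126, ω₂=0.879
apply F[7]=-15.000 → step 8: x=-0.160, v=-2.114, θ₁=0.120, ω₁=2.508, θ₂=0.144, ω₂=0.902
apply F[8]=-15.000 → step 9: x=-0.205, v=-2.398, θ₁=0.175, ω₁=2.919, θ₂=0.162, ω₂=0.904
apply F[9]=-8.440 → step 10: x=-0.254, v=-2.557, θ₁=0.236, ω₁=3.181, θ₂=0.180, ω₂=0.902
apply F[10]=+15.000 → step 11: x=-0.303, v=-2.311, θ₁=0.297, ω₁=2.967, θ₂=0.198, ω₂=0.842
apply F[11]=+15.000 → step 12: x=-0.347, v=-2.080, θ₁=0.355, ω₁=2.818, θ₂=0.213, ω₂=0.734
apply F[12]=+15.000 → step 13: x=-0.386, v=-1.861, θ₁=0.410, ω₁=2.731, θ₂=0.227, ω₂=0.576
apply F[13]=+15.000 → step 14: x=-0.421, v=-1.651, θ₁=0.464, ω₁=2.700, θ₂=0.236, ω₂=0.373
apply F[14]=+15.000 → step 15: x=-0.452, v=-1.446, θ₁=0.519, ω₁=2.715, θ₂=0.241, ω₂=0.131
apply F[15]=+15.000 → step 16: x=-0.479, v=-1.245, θ₁=0.573, ω₁=2.767, θ₂=0.241, ω₂=-0.141
apply F[16]=+15.000 → step 17: x=-0.502, v=-1.042, θ₁=0.629, ω₁=2.845, θ₂=0.235, ω₂=-0.434
apply F[17]=+15.000 → step 18: x=-0.521, v=-0.836, θ₁=0.687, ω₁=2.941, θ₂=0.224, ω₂=-0.735
apply F[18]=+15.000 → step 19: x=-0.535, v=-0.624, θ₁=0.747, ω₁=3.043, θ₂=0.206, ω₂=-1.035
apply F[19]=+15.000 → step 20: x=-0.546, v=-0.405, θ₁=0.809, ω₁=3.146, θ₂=0.182, ω₂=-1.324
apply F[20]=+15.000 → step 21: x=-0.552, v=-0.180, θ₁=0.873, ω₁=3.245, θ₂=0.153, ω₂=-1.595
apply F[21]=+15.000 → step 22: x=-0.553, v=0.052, θ₁=0.939, ω₁=3.338, θ₂=0.119, ω₂=-1.846
apply F[22]=+15.000 → step 23: x=-0.549, v=0.291, θ₁=1.006, ω₁=3.425, θ₂=0.080, ω₂=-2.074
apply F[23]=+15.000 → step 24: x=-0.541, v=0.534, θ₁=1.076, ω₁=3.507, θ₂=0.036, ω₂=-2.280
apply F[24]=+15.000 → step 25: x=-0.528, v=0.782, θ₁=1.147, ω₁=3.586, θ₂=-0.012, ω₂=-2.467
apply F[25]=+15.000 → step 26: x=-0.510, v=1.033, θ₁=1.219, ω₁=3.665, θ₂=-0.063, ω₂=-2.634
apply F[26]=+15.000 → step 27: x=-0.487, v=1.287, θ₁=1.293, ω₁=3.747, θ₂=-0.117, ω₂=-2.783
apply F[27]=+15.000 → step 28: x=-0.458, v=1.544, θ₁=1.369, ω₁=3.835, θ₂=-0.174, ω₂=-2.916
apply F[28]=+15.000 → step 29: x=-0.425, v=1.804, θ₁=1.447, ω₁=3.935, θ₂=-0.233, ω₂=-3.032
apply F[29]=+15.000 → step 30: x=-0.386, v=2.066, θ₁=1.527, ω₁=4.052, θ₂=-0.295, ω₂=-3.127
apply F[30]=+15.000 → step 31: x=-0.342, v=2.332, θ₁=1.609, ω₁=4.193, θ₂=-0.358, ω₂=-3.198
apply F[31]=+15.000 → step 32: x=-0.293, v=2.603, θ₁=1.695, ω₁=4.370, θ₂=-0.423, ω₂=-3.235
apply F[32]=+15.000 → step 33: x=-0.238, v=2.883, θ₁=1.784, ω₁=4.599, θ₂=-0.487, ω₂=-3.223
Max |angle| over trajectory = 1.784 rad = 102.2°.

Answer: 102.2°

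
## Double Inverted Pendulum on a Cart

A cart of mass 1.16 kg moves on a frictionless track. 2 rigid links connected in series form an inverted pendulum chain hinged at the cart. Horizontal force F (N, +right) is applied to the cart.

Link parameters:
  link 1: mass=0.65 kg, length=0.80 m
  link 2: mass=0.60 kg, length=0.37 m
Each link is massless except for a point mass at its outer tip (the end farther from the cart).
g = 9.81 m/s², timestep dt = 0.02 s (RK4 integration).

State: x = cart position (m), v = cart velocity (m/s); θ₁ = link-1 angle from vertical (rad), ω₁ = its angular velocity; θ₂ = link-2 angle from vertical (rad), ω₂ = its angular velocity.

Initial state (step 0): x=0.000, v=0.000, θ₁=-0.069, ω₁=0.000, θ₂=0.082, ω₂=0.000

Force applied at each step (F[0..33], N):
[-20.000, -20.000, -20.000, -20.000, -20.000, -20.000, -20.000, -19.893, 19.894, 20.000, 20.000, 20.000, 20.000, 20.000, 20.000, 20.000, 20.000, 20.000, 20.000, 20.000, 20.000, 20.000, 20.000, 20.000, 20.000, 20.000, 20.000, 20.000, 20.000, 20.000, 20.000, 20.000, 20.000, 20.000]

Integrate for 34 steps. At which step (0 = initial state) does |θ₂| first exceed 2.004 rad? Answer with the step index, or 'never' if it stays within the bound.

apply F[0]=-20.000 → step 1: x=-0.003, v=-0.329, θ₁=-0.065, ω₁=0.358, θ₂=0.084, ω₂=0.166
apply F[1]=-20.000 → step 2: x=-0.013, v=-0.661, θ₁=-0.055, ω₁=0.722, θ₂=0.089, ω₂=0.323
apply F[2]=-20.000 → step 3: x=-0.030, v=-0.996, θ₁=-0.036, ω₁=1.098, θ₂=0.096, ω₂=0.462
apply F[3]=-20.000 → step 4: x=-0.053, v=-1.336, θ₁=-0.011, ω₁=1.493, θ₂=0.107, ω₂=0.575
apply F[4]=-20.000 → step 5: x=-0.083, v=-1.682, θ₁=0.023, ω₁=1.908, θ₂=0.119, ω₂=0.656
apply F[5]=-20.000 → step 6: x=-0.120, v=-2.031, θ₁=0.066, ω₁=2.346, θ₂=0.133, ω₂=0.702
apply F[6]=-20.000 → step 7: x=-0.164, v=-2.381, θ₁=0.117, ω₁=2.801, θ₂=0.147, ω₂=0.717
apply F[7]=-19.893 → step 8: x=-0.216, v=-2.723, θ₁=0.178, ω₁=3.259, θ₂=0.161, ω₂=0.718
apply F[8]=+19.894 → step 9: x=-0.267, v=-2.404, θ₁=0.240, ω₁=2.924, θ₂=0.176, ω₂=0.695
apply F[9]=+20.000 → step 10: x=-0.312, v=-2.100, θ₁=0.295, ω₁=2.637, θ₂=0.189, ω₂=0.631
apply F[10]=+20.000 → step 11: x=-0.351, v=-1.813, θ₁=0.345, ω₁=2.399, θ₂=0.201, ω₂=0.519
apply F[11]=+20.000 → step 12: x=-0.384, v=-1.543, θ₁=0.391, ω₁=2.207, θ₂=0.209, ω₂=0.358
apply F[12]=+20.000 → step 13: x=-0.413, v=-1.285, θ₁=0.434, ω₁=2.057, θ₂=0.215, ω₂=0.148
apply F[13]=+20.000 → step 14: x=-0.436, v=-1.040, θ₁=0.474, ω₁=1.944, θ₂=0.215, ω₂=-0.110
apply F[14]=+20.000 → step 15: x=-0.454, v=-0.803, θ₁=0.512, ω₁=1.864, θ₂=0.210, ω₂=-0.415
apply F[15]=+20.000 → step 16: x=-0.468, v=-0.573, θ₁=0.549, ω₁=1.813, θ₂=0.198, ω₂=-0.765
apply F[16]=+20.000 → step 17: x=-0.477, v=-0.347, θ₁=0.585, ω₁=1.786, θ₂=0.179, ω₂=-1.159
apply F[17]=+20.000 → step 18: x=-0.482, v=-0.124, θ₁=0.620, ω₁=1.779, θ₂=0.152, ω₂=-1.595
apply F[18]=+20.000 → step 19: x=-0.482, v=0.100, θ₁=0.656, ω₁=1.786, θ₂=0.115, ω₂=-2.069
apply F[19]=+20.000 → step 20: x=-0.478, v=0.326, θ₁=0.692, ω₁=1.799, θ₂=0.069, ω₂=-2.575
apply F[20]=+20.000 → step 21: x=-0.469, v=0.555, θ₁=0.728, ω₁=1.812, θ₂=0.012, ω₂=-3.106
apply F[21]=+20.000 → step 22: x=-0.456, v=0.788, θ₁=0.764, ω₁=1.817, θ₂=-0.056, ω₂=-3.656
apply F[22]=+20.000 → step 23: x=-0.438, v=1.025, θ₁=0.800, ω₁=1.806, θ₂=-0.135, ω₂=-4.221
apply F[23]=+20.000 → step 24: x=-0.415, v=1.266, θ₁=0.836, ω₁=1.774, θ₂=-0.225, ω₂=-4.800
apply F[24]=+20.000 → step 25: x=-0.387, v=1.507, θ₁=0.871, ω₁=1.712, θ₂=-0.327, ω₂=-5.397
apply F[25]=+20.000 → step 26: x=-0.354, v=1.747, θ₁=0.905, ω₁=1.616, θ₂=-0.441, ω₂=-6.021
apply F[26]=+20.000 → step 27: x=-0.317, v=1.981, θ₁=0.936, ω₁=1.479, θ₂=-0.568, ω₂=-6.685
apply F[27]=+20.000 → step 28: x=-0.275, v=2.204, θ₁=0.963, ω₁=1.293, θ₂=-0.709, ω₂=-7.408
apply F[28]=+20.000 → step 29: x=-0.229, v=2.407, θ₁=0.987, ω₁=1.054, θ₂=-0.865, ω₂=-8.212
apply F[29]=+20.000 → step 30: x=-0.179, v=2.582, θ₁=1.005, ω₁=0.758, θ₂=-1.038, ω₂=-9.120
apply F[30]=+20.000 → step 31: x=-0.126, v=2.712, θ₁=1.017, ω₁=0.413, θ₂=-1.230, ω₂=-10.144
apply F[31]=+20.000 → step 32: x=-0.071, v=2.776, θ₁=1.022, ω₁=0.047, θ₂=-1.444, ω₂=-11.258
apply F[32]=+20.000 → step 33: x=-0.016, v=2.754, θ₁=1.019, ω₁=-0.261, θ₂=-1.680, ω₂=-12.351
apply F[33]=+20.000 → step 34: x=0.038, v=2.635, θ₁=1.012, ω₁=-0.370, θ₂=-1.936, ω₂=-13.162
max |θ₂| = 1.936 ≤ 2.004 over all 35 states.

Answer: never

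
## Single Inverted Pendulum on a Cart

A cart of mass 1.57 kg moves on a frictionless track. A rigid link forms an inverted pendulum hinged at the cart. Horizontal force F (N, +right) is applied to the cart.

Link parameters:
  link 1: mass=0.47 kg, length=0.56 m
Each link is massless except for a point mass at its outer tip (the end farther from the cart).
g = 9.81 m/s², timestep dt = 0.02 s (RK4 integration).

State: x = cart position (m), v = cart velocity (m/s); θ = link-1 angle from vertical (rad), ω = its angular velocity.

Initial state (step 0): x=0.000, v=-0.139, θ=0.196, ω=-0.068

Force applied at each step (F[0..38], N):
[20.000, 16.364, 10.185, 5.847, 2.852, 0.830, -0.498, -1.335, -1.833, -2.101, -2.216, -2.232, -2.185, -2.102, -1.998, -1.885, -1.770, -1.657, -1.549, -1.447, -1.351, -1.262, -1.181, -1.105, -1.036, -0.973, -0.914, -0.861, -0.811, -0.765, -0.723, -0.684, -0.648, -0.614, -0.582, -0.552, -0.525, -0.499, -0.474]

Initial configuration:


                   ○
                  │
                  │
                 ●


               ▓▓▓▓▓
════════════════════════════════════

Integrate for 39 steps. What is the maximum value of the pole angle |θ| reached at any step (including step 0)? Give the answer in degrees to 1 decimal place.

Answer: 11.2°

Derivation:
apply F[0]=+20.000 → step 1: x=-0.000, v=0.102, θ=0.191, ω=-0.423
apply F[1]=+16.364 → step 2: x=0.004, v=0.298, θ=0.180, ω=-0.702
apply F[2]=+10.185 → step 3: x=0.011, v=0.417, θ=0.164, ω=-0.851
apply F[3]=+5.847 → step 4: x=0.020, v=0.483, θ=0.147, ω=-0.912
apply F[4]=+2.852 → step 5: x=0.030, v=0.511, θ=0.128, ω=-0.915
apply F[5]=+0.830 → step 6: x=0.040, v=0.515, θ=0.111, ω=-0.880
apply F[6]=-0.498 → step 7: x=0.050, v=0.503, θ=0.094, ω=-0.823
apply F[7]=-1.335 → step 8: x=0.060, v=0.481, θ=0.078, ω=-0.755
apply F[8]=-1.833 → step 9: x=0.069, v=0.454, θ=0.063, ω=-0.681
apply F[9]=-2.101 → step 10: x=0.078, v=0.424, θ=0.051, ω=-0.608
apply F[10]=-2.216 → step 11: x=0.086, v=0.393, θ=0.039, ω=-0.537
apply F[11]=-2.232 → step 12: x=0.094, v=0.363, θ=0.029, ω=-0.471
apply F[12]=-2.185 → step 13: x=0.101, v=0.334, θ=0.020, ω=-0.410
apply F[13]=-2.102 → step 14: x=0.107, v=0.306, θ=0.013, ω=-0.355
apply F[14]=-1.998 → step 15: x=0.113, v=0.280, θ=0.006, ω=-0.306
apply F[15]=-1.885 → step 16: x=0.118, v=0.256, θ=0.000, ω=-0.261
apply F[16]=-1.770 → step 17: x=0.123, v=0.233, θ=-0.005, ω=-0.222
apply F[17]=-1.657 → step 18: x=0.128, v=0.213, θ=-0.009, ω=-0.187
apply F[18]=-1.549 → step 19: x=0.132, v=0.193, θ=-0.012, ω=-0.157
apply F[19]=-1.447 → step 20: x=0.136, v=0.176, θ=-0.015, ω=-0.130
apply F[20]=-1.351 → step 21: x=0.139, v=0.160, θ=-0.017, ω=-0.107
apply F[21]=-1.262 → step 22: x=0.142, v=0.145, θ=-0.019, ω=-0.087
apply F[22]=-1.181 → step 23: x=0.145, v=0.131, θ=-0.021, ω=-0.069
apply F[23]=-1.105 → step 24: x=0.147, v=0.118, θ=-0.022, ω=-0.053
apply F[24]=-1.036 → step 25: x=0.149, v=0.106, θ=-0.023, ω=-0.040
apply F[25]=-0.973 → step 26: x=0.151, v=0.095, θ=-0.024, ω=-0.029
apply F[26]=-0.914 → step 27: x=0.153, v=0.085, θ=-0.024, ω=-0.019
apply F[27]=-0.861 → step 28: x=0.155, v=0.075, θ=-0.024, ω=-0.010
apply F[28]=-0.811 → step 29: x=0.156, v=0.066, θ=-0.025, ω=-0.003
apply F[29]=-0.765 → step 30: x=0.157, v=0.058, θ=-0.025, ω=0.003
apply F[30]=-0.723 → step 31: x=0.159, v=0.050, θ=-0.024, ω=0.008
apply F[31]=-0.684 → step 32: x=0.159, v=0.043, θ=-0.024, ω=0.013
apply F[32]=-0.648 → step 33: x=0.160, v=0.036, θ=-0.024, ω=0.017
apply F[33]=-0.614 → step 34: x=0.161, v=0.030, θ=-0.024, ω=0.020
apply F[34]=-0.582 → step 35: x=0.161, v=0.024, θ=-0.023, ω=0.022
apply F[35]=-0.552 → step 36: x=0.162, v=0.018, θ=-0.023, ω=0.025
apply F[36]=-0.525 → step 37: x=0.162, v=0.013, θ=-0.022, ω=0.026
apply F[37]=-0.499 → step 38: x=0.162, v=0.007, θ=-0.022, ω=0.028
apply F[38]=-0.474 → step 39: x=0.162, v=0.003, θ=-0.021, ω=0.029
Max |angle| over trajectory = 0.196 rad = 11.2°.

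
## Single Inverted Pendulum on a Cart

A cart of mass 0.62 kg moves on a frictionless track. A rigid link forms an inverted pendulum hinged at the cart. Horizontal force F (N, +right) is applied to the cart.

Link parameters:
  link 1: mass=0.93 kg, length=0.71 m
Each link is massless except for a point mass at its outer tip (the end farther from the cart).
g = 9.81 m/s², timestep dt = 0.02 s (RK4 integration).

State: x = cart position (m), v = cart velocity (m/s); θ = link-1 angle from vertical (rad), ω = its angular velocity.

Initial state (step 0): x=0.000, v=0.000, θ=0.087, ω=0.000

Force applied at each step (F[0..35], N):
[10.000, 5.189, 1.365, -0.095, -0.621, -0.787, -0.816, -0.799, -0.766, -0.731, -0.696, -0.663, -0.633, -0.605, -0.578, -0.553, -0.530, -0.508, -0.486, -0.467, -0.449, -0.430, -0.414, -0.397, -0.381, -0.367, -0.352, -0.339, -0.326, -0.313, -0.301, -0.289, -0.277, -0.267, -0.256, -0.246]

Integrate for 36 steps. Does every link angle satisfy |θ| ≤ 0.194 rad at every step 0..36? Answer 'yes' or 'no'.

Answer: yes

Derivation:
apply F[0]=+10.000 → step 1: x=0.003, v=0.294, θ=0.083, ω=-0.389
apply F[1]=+5.189 → step 2: x=0.010, v=0.438, θ=0.074, ω=-0.569
apply F[2]=+1.365 → step 3: x=0.019, v=0.462, θ=0.062, ω=-0.585
apply F[3]=-0.095 → step 4: x=0.028, v=0.443, θ=0.051, ω=-0.542
apply F[4]=-0.621 → step 5: x=0.037, v=0.410, θ=0.041, ω=-0.483
apply F[5]=-0.787 → step 6: x=0.045, v=0.374, θ=0.031, ω=-0.423
apply F[6]=-0.816 → step 7: x=0.052, v=0.340, θ=0.024, ω=-0.367
apply F[7]=-0.799 → step 8: x=0.058, v=0.308, θ=0.017, ω=-0.317
apply F[8]=-0.766 → step 9: x=0.064, v=0.280, θ=0.011, ω=-0.273
apply F[9]=-0.731 → step 10: x=0.069, v=0.254, θ=0.006, ω=-0.234
apply F[10]=-0.696 → step 11: x=0.074, v=0.230, θ=0.001, ω=-0.200
apply F[11]=-0.663 → step 12: x=0.079, v=0.209, θ=-0.002, ω=-0.170
apply F[12]=-0.633 → step 13: x=0.083, v=0.190, θ=-0.005, ω=-0.144
apply F[13]=-0.605 → step 14: x=0.086, v=0.172, θ=-0.008, ω=-0.121
apply F[14]=-0.578 → step 15: x=0.090, v=0.156, θ=-0.010, ω=-0.101
apply F[15]=-0.553 → step 16: x=0.093, v=0.142, θ=-0.012, ω=-0.084
apply F[16]=-0.530 → step 17: x=0.095, v=0.128, θ=-0.014, ω=-0.069
apply F[17]=-0.508 → step 18: x=0.098, v=0.116, θ=-0.015, ω=-0.055
apply F[18]=-0.486 → step 19: x=0.100, v=0.105, θ=-0.016, ω=-0.044
apply F[19]=-0.467 → step 20: x=0.102, v=0.095, θ=-0.017, ω=-0.034
apply F[20]=-0.449 → step 21: x=0.104, v=0.085, θ=-0.017, ω=-0.025
apply F[21]=-0.430 → step 22: x=0.105, v=0.076, θ=-0.018, ω=-0.018
apply F[22]=-0.414 → step 23: x=0.107, v=0.068, θ=-0.018, ω=-0.011
apply F[23]=-0.397 → step 24: x=0.108, v=0.061, θ=-0.018, ω=-0.006
apply F[24]=-0.381 → step 25: x=0.109, v=0.054, θ=-0.018, ω=-0.001
apply F[25]=-0.367 → step 26: x=0.110, v=0.047, θ=-0.018, ω=0.003
apply F[26]=-0.352 → step 27: x=0.111, v=0.041, θ=-0.018, ω=0.007
apply F[27]=-0.339 → step 28: x=0.112, v=0.036, θ=-0.018, ω=0.010
apply F[28]=-0.326 → step 29: x=0.113, v=0.030, θ=-0.018, ω=0.012
apply F[29]=-0.313 → step 30: x=0.113, v=0.025, θ=-0.017, ω=0.014
apply F[30]=-0.301 → step 31: x=0.114, v=0.021, θ=-0.017, ω=0.016
apply F[31]=-0.289 → step 32: x=0.114, v=0.016, θ=-0.017, ω=0.018
apply F[32]=-0.277 → step 33: x=0.114, v=0.012, θ=-0.016, ω=0.019
apply F[33]=-0.267 → step 34: x=0.114, v=0.009, θ=-0.016, ω=0.020
apply F[34]=-0.256 → step 35: x=0.115, v=0.005, θ=-0.016, ω=0.021
apply F[35]=-0.246 → step 36: x=0.115, v=0.002, θ=-0.015, ω=0.021
Max |angle| over trajectory = 0.087 rad; bound = 0.194 → within bound.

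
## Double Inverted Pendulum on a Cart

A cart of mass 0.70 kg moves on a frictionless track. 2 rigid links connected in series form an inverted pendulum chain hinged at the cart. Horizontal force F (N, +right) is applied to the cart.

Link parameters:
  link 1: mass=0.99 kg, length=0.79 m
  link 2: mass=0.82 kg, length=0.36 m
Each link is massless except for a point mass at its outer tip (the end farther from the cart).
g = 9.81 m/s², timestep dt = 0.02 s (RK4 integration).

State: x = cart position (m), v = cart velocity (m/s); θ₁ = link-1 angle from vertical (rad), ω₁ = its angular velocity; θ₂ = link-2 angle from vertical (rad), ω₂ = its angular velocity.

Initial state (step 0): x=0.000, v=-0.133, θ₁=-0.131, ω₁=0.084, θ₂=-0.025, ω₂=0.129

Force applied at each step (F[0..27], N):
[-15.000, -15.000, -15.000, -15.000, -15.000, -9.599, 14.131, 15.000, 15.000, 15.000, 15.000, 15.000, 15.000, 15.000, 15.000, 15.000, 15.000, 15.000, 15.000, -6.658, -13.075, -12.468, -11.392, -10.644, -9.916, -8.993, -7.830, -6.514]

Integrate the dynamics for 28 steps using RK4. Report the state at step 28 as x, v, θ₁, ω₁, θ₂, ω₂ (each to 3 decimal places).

Answer: x=0.018, v=0.014, θ₁=-0.101, ω₁=0.190, θ₂=-0.043, ω₂=-0.134

Derivation:
apply F[0]=-15.000 → step 1: x=-0.006, v=-0.483, θ₁=-0.126, ω₁=0.466, θ₂=-0.021, ω₂=0.255
apply F[1]=-15.000 → step 2: x=-0.019, v=-0.841, θ₁=-0.112, ω₁=0.862, θ₂=-0.015, ω₂=0.373
apply F[2]=-15.000 → step 3: x=-0.040, v=-1.214, θ₁=-0.091, ω₁=1.285, θ₂=-0.006, ω₂=0.471
apply F[3]=-15.000 → step 4: x=-0.068, v=-1.605, θ₁=-0.061, ω₁=1.746, θ₂=0.004, ω₂=0.543
apply F[4]=-15.000 → step 5: x=-0.104, v=-2.017, θ₁=-0.021, ω₁=2.249, θ₂=0.015, ω₂=0.582
apply F[5]=-9.599 → step 6: x=-0.147, v=-2.292, θ₁=0.028, ω₁=2.595, θ₂=0.027, ω₂=0.592
apply F[6]=+14.131 → step 7: x=-0.189, v=-1.906, θ₁=0.075, ω₁=2.122, θ₂=0.039, ω₂=0.579
apply F[7]=+15.000 → step 8: x=-0.223, v=-1.520, θ₁=0.113, ω₁=1.669, θ₂=0.050, ω₂=0.534
apply F[8]=+15.000 → step 9: x=-0.250, v=-1.159, θ₁=0.142, ω₁=1.263, θ₂=0.060, ω₂=0.458
apply F[9]=+15.000 → step 10: x=-0.270, v=-0.819, θ₁=0.163, ω₁=0.897, θ₂=0.068, ω₂=0.356
apply F[10]=+15.000 → step 11: x=-0.283, v=-0.495, θ₁=0.178, ω₁=0.560, θ₂=0.074, ω₂=0.236
apply F[11]=+15.000 → step 12: x=-0.290, v=-0.182, θ₁=0.186, ω₁=0.241, θ₂=0.077, ω₂=0.104
apply F[12]=+15.000 → step 13: x=-0.290, v=0.128, θ₁=0.188, ω₁=-0.069, θ₂=0.078, ω₂=-0.034
apply F[13]=+15.000 → step 14: x=-0.285, v=0.438, θ₁=0.183, ω₁=-0.382, θ₂=0.076, ω₂=-0.169
apply F[14]=+15.000 → step 15: x=-0.273, v=0.756, θ₁=0.172, ω₁=-0.707, θ₂=0.071, ω₂=-0.298
apply F[15]=+15.000 → step 16: x=-0.254, v=1.086, θ₁=0.155, ω₁=-1.055, θ₂=0.064, ω₂=-0.411
apply F[16]=+15.000 → step 17: x=-0.229, v=1.435, θ₁=0.130, ω₁=-1.438, θ₂=0.055, ω₂=-0.503
apply F[17]=+15.000 → step 18: x=-0.197, v=1.806, θ₁=0.097, ω₁=-1.864, θ₂=0.044, ω₂=-0.566
apply F[18]=+15.000 → step 19: x=-0.157, v=2.204, θ₁=0.055, ω₁=-2.341, θ₂=0.033, ω₂=-0.596
apply F[19]=-6.658 → step 20: x=-0.115, v=2.005, θ₁=0.011, ω₁=-2.080, θ₂=0.021, ω₂=-0.599
apply F[20]=-13.075 → step 21: x=-0.078, v=1.634, θ₁=-0.026, ω₁=-1.617, θ₂=0.009, ω₂=-0.582
apply F[21]=-12.468 → step 22: x=-0.049, v=1.297, θ₁=-0.054, ω₁=-1.209, θ₂=-0.002, ω₂=-0.542
apply F[22]=-11.392 → step 23: x=-0.026, v=1.005, θ₁=-0.075, ω₁=-0.868, θ₂=-0.013, ω₂=-0.485
apply F[23]=-10.644 → step 24: x=-0.009, v=0.745, θ₁=-0.089, ω₁=-0.575, θ₂=-0.022, ω₂=-0.416
apply F[24]=-9.916 → step 25: x=0.004, v=0.514, θ₁=-0.098, ω₁=-0.321, θ₂=-0.029, ω₂=-0.342
apply F[25]=-8.993 → step 26: x=0.012, v=0.312, θ₁=-0.103, ω₁=-0.108, θ₂=-0.035, ω₂=-0.267
apply F[26]=-7.830 → step 27: x=0.017, v=0.145, θ₁=-0.103, ω₁=0.063, θ₂=-0.040, ω₂=-0.197
apply F[27]=-6.514 → step 28: x=0.018, v=0.014, θ₁=-0.101, ω₁=0.190, θ₂=-0.043, ω₂=-0.134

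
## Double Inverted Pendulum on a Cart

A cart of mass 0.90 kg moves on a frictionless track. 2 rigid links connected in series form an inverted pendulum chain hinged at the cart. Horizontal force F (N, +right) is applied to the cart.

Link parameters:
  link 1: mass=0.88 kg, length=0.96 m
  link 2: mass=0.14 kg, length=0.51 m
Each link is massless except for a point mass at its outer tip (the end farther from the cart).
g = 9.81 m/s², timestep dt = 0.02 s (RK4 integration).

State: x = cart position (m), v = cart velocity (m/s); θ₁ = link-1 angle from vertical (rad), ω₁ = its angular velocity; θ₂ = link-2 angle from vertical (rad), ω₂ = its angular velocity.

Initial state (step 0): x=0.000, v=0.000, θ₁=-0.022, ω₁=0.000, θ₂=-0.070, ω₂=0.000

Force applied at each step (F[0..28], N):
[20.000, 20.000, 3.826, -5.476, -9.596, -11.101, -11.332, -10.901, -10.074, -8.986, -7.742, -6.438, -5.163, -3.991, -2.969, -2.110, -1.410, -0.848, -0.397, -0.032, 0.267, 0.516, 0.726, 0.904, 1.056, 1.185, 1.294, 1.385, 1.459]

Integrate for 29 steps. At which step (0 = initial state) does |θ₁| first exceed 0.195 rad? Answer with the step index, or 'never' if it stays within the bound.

apply F[0]=+20.000 → step 1: x=0.004, v=0.449, θ₁=-0.027, ω₁=-0.471, θ₂=-0.070, ω₂=-0.019
apply F[1]=+20.000 → step 2: x=0.018, v=0.900, θ₁=-0.041, ω₁=-0.946, θ₂=-0.071, ω₂=-0.034
apply F[2]=+3.826 → step 3: x=0.037, v=0.995, θ₁=-0.061, ω₁=-1.055, θ₂=-0.072, ω₂=-0.042
apply F[3]=-5.476 → step 4: x=0.056, v=0.888, θ₁=-0.081, ω₁=-0.958, θ₂=-0.072, ω₂=-0.042
apply F[4]=-9.596 → step 5: x=0.072, v=0.695, θ₁=-0.098, ω₁=-0.777, θ₂=-0.073, ω₂=-0.035
apply F[5]=-11.101 → step 6: x=0.083, v=0.473, θ₁=-0.112, ω₁=-0.570, θ₂=-0.074, ω₂=-0.019
apply F[6]=-11.332 → step 7: x=0.090, v=0.250, θ₁=-0.121, ω₁=-0.364, θ₂=-0.074, ω₂=0.002
apply F[7]=-10.901 → step 8: x=0.093, v=0.039, θ₁=-0.126, ω₁=-0.173, θ₂=-0.074, ω₂=0.027
apply F[8]=-10.074 → step 9: x=0.092, v=-0.154, θ₁=-0.128, ω₁=-0.002, θ₂=-0.073, ω₂=0.054
apply F[9]=-8.986 → step 10: x=0.087, v=-0.322, θ₁=-0.127, ω₁=0.144, θ₂=-0.071, ω₂=0.081
apply F[10]=-7.742 → step 11: x=0.080, v=-0.464, θ₁=-0.123, ω₁=0.263, θ₂=-0.070, ω₂=0.107
apply F[11]=-6.438 → step 12: x=0.069, v=-0.579, θ₁=-0.117, ω₁=0.356, θ₂=-0.067, ω₂=0.131
apply F[12]=-5.163 → step 13: x=0.057, v=-0.668, θ₁=-0.109, ω₁=0.424, θ₂=-0.064, ω₂=0.153
apply F[13]=-3.991 → step 14: x=0.043, v=-0.734, θ₁=-0.100, ω₁=0.469, θ₂=-0.061, ω₂=0.172
apply F[14]=-2.969 → step 15: x=0.028, v=-0.779, θ₁=-0.090, ω₁=0.495, θ₂=-0.057, ω₂=0.187
apply F[15]=-2.110 → step 16: x=0.012, v=-0.807, θ₁=-0.080, ω₁=0.506, θ₂=-0.054, ω₂=0.200
apply F[16]=-1.410 → step 17: x=-0.005, v=-0.822, θ₁=-0.070, ω₁=0.505, θ₂=-0.049, ω₂=0.211
apply F[17]=-0.848 → step 18: x=-0.021, v=-0.827, θ₁=-0.060, ω₁=0.496, θ₂=-0.045, ω₂=0.218
apply F[18]=-0.397 → step 19: x=-0.038, v=-0.823, θ₁=-0.050, ω₁=0.482, θ₂=-0.041, ω₂=0.224
apply F[19]=-0.032 → step 20: x=-0.054, v=-0.814, θ₁=-0.041, ω₁=0.463, θ₂=-0.036, ω₂=0.227
apply F[20]=+0.267 → step 21: x=-0.070, v=-0.801, θ₁=-0.032, ω₁=0.441, θ₂=-0.032, ω₂=0.228
apply F[21]=+0.516 → step 22: x=-0.086, v=-0.783, θ₁=-0.023, ω₁=0.417, θ₂=-0.027, ω₂=0.227
apply F[22]=+0.726 → step 23: x=-0.101, v=-0.763, θ₁=-0.015, ω₁=0.392, θ₂=-0.023, ω₂=0.225
apply F[23]=+0.904 → step 24: x=-0.116, v=-0.740, θ₁=-0.008, ω₁=0.366, θ₂=-0.018, ω₂=0.221
apply F[24]=+1.056 → step 25: x=-0.131, v=-0.716, θ₁=-0.001, ω₁=0.341, θ₂=-0.014, ω₂=0.215
apply F[25]=+1.185 → step 26: x=-0.145, v=-0.690, θ₁=0.006, ω₁=0.315, θ₂=-0.010, ω₂=0.209
apply F[26]=+1.294 → step 27: x=-0.159, v=-0.663, θ₁=0.012, ω₁=0.289, θ₂=-0.005, ω₂=0.202
apply F[27]=+1.385 → step 28: x=-0.172, v=-0.636, θ₁=0.018, ω₁=0.264, θ₂=-0.002, ω₂=0.193
apply F[28]=+1.459 → step 29: x=-0.184, v=-0.608, θ₁=0.023, ω₁=0.240, θ₂=0.002, ω₂=0.185
max |θ₁| = 0.128 ≤ 0.195 over all 30 states.

Answer: never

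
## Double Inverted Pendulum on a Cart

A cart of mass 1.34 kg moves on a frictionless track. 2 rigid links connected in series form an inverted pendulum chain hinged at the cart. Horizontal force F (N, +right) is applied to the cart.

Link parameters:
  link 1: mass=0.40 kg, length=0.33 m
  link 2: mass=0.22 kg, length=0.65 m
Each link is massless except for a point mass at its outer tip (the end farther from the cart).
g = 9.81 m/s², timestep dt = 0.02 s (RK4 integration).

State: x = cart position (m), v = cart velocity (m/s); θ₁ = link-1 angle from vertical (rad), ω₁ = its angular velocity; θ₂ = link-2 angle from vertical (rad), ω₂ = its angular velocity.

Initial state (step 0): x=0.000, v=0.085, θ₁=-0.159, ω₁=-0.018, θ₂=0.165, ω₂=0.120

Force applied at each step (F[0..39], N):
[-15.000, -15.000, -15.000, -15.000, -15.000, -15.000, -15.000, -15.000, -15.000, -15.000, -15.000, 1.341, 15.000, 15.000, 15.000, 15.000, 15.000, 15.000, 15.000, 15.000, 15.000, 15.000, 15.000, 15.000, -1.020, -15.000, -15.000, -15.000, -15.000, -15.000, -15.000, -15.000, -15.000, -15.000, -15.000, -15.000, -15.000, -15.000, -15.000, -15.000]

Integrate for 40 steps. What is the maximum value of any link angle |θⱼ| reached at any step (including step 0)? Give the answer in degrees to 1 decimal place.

apply F[0]=-15.000 → step 1: x=-0.000, v=-0.123, θ₁=-0.155, ω₁=0.404, θ₂=0.169, ω₂=0.283
apply F[1]=-15.000 → step 2: x=-0.005, v=-0.333, θ₁=-0.143, ω₁=0.838, θ₂=0.176, ω₂=0.442
apply F[2]=-15.000 → step 3: x=-0.014, v=-0.544, θ₁=-0.121, ω₁=1.296, θ₂=0.187, ω₂=0.591
apply F[3]=-15.000 → step 4: x=-0.027, v=-0.759, θ₁=-0.091, ω₁=1.791, θ₂=0.200, ω₂=0.726
apply F[4]=-15.000 → step 5: x=-0.044, v=-0.977, θ₁=-0.049, ω₁=2.334, θ₂=0.216, ω₂=0.839
apply F[5]=-15.000 → step 6: x=-0.066, v=-1.199, θ₁=0.003, ω₁=2.937, θ₂=0.233, ω₂=0.926
apply F[6]=-15.000 → step 7: x=-0.092, v=-1.424, θ₁=0.068, ω₁=3.606, θ₂=0.252, ω₂=0.981
apply F[7]=-15.000 → step 8: x=-0.123, v=-1.651, θ₁=0.148, ω₁=4.338, θ₂=0.272, ω₂=1.004
apply F[8]=-15.000 → step 9: x=-0.158, v=-1.875, θ₁=0.242, ω₁=5.117, θ₂=0.292, ω₂=1.004
apply F[9]=-15.000 → step 10: x=-0.198, v=-2.087, θ₁=0.353, ω₁=5.907, θ₂=0.312, ω₂=1.005
apply F[10]=-15.000 → step 11: x=-0.241, v=-2.280, θ₁=0.478, ω₁=6.655, θ₂=0.333, ω₂=1.042
apply F[11]=+1.341 → step 12: x=-0.287, v=-2.234, θ₁=0.613, ω₁=6.804, θ₂=0.354, ω₂=1.095
apply F[12]=+15.000 → step 13: x=-0.329, v=-2.008, θ₁=0.747, ω₁=6.637, θ₂=0.376, ω₂=1.100
apply F[13]=+15.000 → step 14: x=-0.367, v=-1.785, θ₁=0.879, ω₁=6.600, θ₂=0.398, ω₂=1.097
apply F[14]=+15.000 → step 15: x=-0.400, v=-1.562, θ₁=1.012, ω₁=6.677, θ₂=0.420, ω₂=1.096
apply F[15]=+15.000 → step 16: x=-0.429, v=-1.334, θ₁=1.147, ω₁=6.856, θ₂=0.442, ω₂=1.111
apply F[16]=+15.000 → step 17: x=-0.454, v=-1.097, θ₁=1.287, ω₁=7.129, θ₂=0.465, ω₂=1.159
apply F[17]=+15.000 → step 18: x=-0.473, v=-0.849, θ₁=1.433, ω₁=7.492, θ₂=0.489, ω₂=1.259
apply F[18]=+15.000 → step 19: x=-0.488, v=-0.585, θ₁=1.587, ω₁=7.950, θ₂=0.515, ω₂=1.436
apply F[19]=+15.000 → step 20: x=-0.496, v=-0.301, θ₁=1.751, ω₁=8.512, θ₂=0.547, ω₂=1.716
apply F[20]=+15.000 → step 21: x=-0.499, v=0.005, θ₁=1.928, ω₁=9.197, θ₂=0.585, ω₂=2.139
apply F[21]=+15.000 → step 22: x=-0.496, v=0.337, θ₁=2.120, ω₁=10.024, θ₂=0.634, ω₂=2.752
apply F[22]=+15.000 → step 23: x=-0.486, v=0.694, θ₁=2.330, ω₁=11.008, θ₂=0.697, ω₂=3.621
apply F[23]=+15.000 → step 24: x=-0.468, v=1.067, θ₁=2.561, ω₁=12.127, θ₂=0.781, ω₂=4.819
apply F[24]=-1.020 → step 25: x=-0.445, v=1.199, θ₁=2.810, ω₁=12.636, θ₂=0.893, ω₂=6.477
apply F[25]=-15.000 → step 26: x=-0.423, v=1.050, θ₁=3.058, ω₁=12.079, θ₂=1.040, ω₂=8.183
apply F[26]=-15.000 → step 27: x=-0.404, v=0.818, θ₁=3.288, ω₁=10.801, θ₂=1.218, ω₂=9.502
apply F[27]=-15.000 → step 28: x=-0.390, v=0.552, θ₁=3.486, ω₁=8.935, θ₂=1.417, ω₂=10.315
apply F[28]=-15.000 → step 29: x=-0.382, v=0.296, θ₁=3.643, ω₁=6.723, θ₂=1.628, ω₂=10.681
apply F[29]=-15.000 → step 30: x=-0.378, v=0.065, θ₁=3.754, ω₁=4.349, θ₂=1.842, ω₂=10.748
apply F[30]=-15.000 → step 31: x=-0.379, v=-0.151, θ₁=3.816, ω₁=1.911, θ₂=2.057, ω₂=10.678
apply F[31]=-15.000 → step 32: x=-0.384, v=-0.369, θ₁=3.830, ω₁=-0.557, θ₂=2.270, ω₂=10.633
apply F[32]=-15.000 → step 33: x=-0.394, v=-0.611, θ₁=3.794, ω₁=-3.096, θ₂=2.483, ω₂=10.781
apply F[33]=-15.000 → step 34: x=-0.409, v=-0.899, θ₁=3.705, ω₁=-5.850, θ₂=2.703, ω₂=11.305
apply F[34]=-15.000 → step 35: x=-0.431, v=-1.259, θ₁=3.557, ω₁=-9.008, θ₂=2.939, ω₂=12.369
apply F[35]=-15.000 → step 36: x=-0.460, v=-1.678, θ₁=3.345, ω₁=-12.024, θ₂=3.199, ω₂=13.555
apply F[36]=-15.000 → step 37: x=-0.497, v=-1.974, θ₁=3.095, ω₁=-12.329, θ₂=3.469, ω₂=13.028
apply F[37]=-15.000 → step 38: x=-0.538, v=-2.101, θ₁=2.867, ω₁=-10.418, θ₂=3.712, ω₂=11.195
apply F[38]=-15.000 → step 39: x=-0.581, v=-2.200, θ₁=2.677, ω₁=-8.644, θ₂=3.919, ω₂=9.651
apply F[39]=-15.000 → step 40: x=-0.626, v=-2.314, θ₁=2.518, ω₁=-7.373, θ₂=4.101, ω₂=8.569
Max |angle| over trajectory = 4.101 rad = 235.0°.

Answer: 235.0°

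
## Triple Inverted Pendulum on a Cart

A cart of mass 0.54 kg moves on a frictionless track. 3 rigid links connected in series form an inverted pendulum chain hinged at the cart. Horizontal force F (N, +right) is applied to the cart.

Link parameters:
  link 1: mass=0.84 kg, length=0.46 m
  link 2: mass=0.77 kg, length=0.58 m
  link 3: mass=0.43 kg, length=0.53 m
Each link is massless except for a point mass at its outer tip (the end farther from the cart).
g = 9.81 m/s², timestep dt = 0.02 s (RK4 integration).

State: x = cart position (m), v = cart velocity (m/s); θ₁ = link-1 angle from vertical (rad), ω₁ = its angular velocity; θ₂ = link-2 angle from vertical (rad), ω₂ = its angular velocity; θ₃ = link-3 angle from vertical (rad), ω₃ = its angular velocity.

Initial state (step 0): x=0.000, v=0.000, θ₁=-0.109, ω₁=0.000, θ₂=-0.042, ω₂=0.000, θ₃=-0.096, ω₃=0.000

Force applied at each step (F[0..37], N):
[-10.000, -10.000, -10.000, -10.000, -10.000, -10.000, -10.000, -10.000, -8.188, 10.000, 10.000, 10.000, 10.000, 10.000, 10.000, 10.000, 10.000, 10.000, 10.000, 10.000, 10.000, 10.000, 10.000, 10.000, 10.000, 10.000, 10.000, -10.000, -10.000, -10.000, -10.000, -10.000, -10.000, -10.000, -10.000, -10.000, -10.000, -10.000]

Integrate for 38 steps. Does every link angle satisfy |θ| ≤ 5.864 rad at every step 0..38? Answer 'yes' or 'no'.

Answer: yes

Derivation:
apply F[0]=-10.000 → step 1: x=-0.003, v=-0.280, θ₁=-0.104, ω₁=0.515, θ₂=-0.041, ω₂=0.073, θ₃=-0.096, ω₃=-0.035
apply F[1]=-10.000 → step 2: x=-0.011, v=-0.572, θ₁=-0.088, ω₁=1.066, θ₂=-0.039, ω₂=0.136, θ₃=-0.097, ω₃=-0.071
apply F[2]=-10.000 → step 3: x=-0.026, v=-0.884, θ₁=-0.061, ω₁=1.688, θ₂=-0.036, ω₂=0.179, θ₃=-0.099, ω₃=-0.107
apply F[3]=-10.000 → step 4: x=-0.047, v=-1.228, θ₁=-0.020, ω₁=2.411, θ₂=-0.032, ω₂=0.196, θ₃=-0.102, ω₃=-0.140
apply F[4]=-10.000 → step 5: x=-0.075, v=-1.600, θ₁=0.036, ω₁=3.236, θ₂=-0.028, ω₂=0.187, θ₃=-0.105, ω₃=-0.165
apply F[5]=-10.000 → step 6: x=-0.111, v=-1.980, θ₁=0.110, ω₁=4.102, θ₂=-0.025, ω₂=0.175, θ₃=-0.108, ω₃=-0.175
apply F[6]=-10.000 → step 7: x=-0.154, v=-2.323, θ₁=0.200, ω₁=4.879, θ₂=-0.021, ω₂=0.205, θ₃=-0.112, ω₃=-0.164
apply F[7]=-10.000 → step 8: x=-0.203, v=-2.588, θ₁=0.304, ω₁=5.453, θ₂=-0.016, ω₂=0.321, θ₃=-0.115, ω₃=-0.135
apply F[8]=-8.188 → step 9: x=-0.256, v=-2.720, θ₁=0.416, ω₁=5.738, θ₂=-0.008, ω₂=0.504, θ₃=-0.117, ω₃=-0.098
apply F[9]=+10.000 → step 10: x=-0.308, v=-2.400, θ₁=0.526, ω₁=5.346, θ₂=0.002, ω₂=0.451, θ₃=-0.119, ω₃=-0.106
apply F[10]=+10.000 → step 11: x=-0.353, v=-2.122, θ₁=0.631, ω₁=5.134, θ₂=0.010, ω₂=0.354, θ₃=-0.121, ω₃=-0.120
apply F[11]=+10.000 → step 12: x=-0.393, v=-1.866, θ₁=0.732, ω₁=5.044, θ₂=0.016, ω₂=0.234, θ₃=-0.124, ω₃=-0.135
apply F[12]=+10.000 → step 13: x=-0.427, v=-1.621, θ₁=0.833, ω₁=5.037, θ₂=0.019, ω₂=0.103, θ₃=-0.127, ω₃=-0.149
apply F[13]=+10.000 → step 14: x=-0.457, v=-1.375, θ₁=0.934, ω₁=5.094, θ₂=0.020, ω₂=-0.030, θ₃=-0.130, ω₃=-0.161
apply F[14]=+10.000 → step 15: x=-0.482, v=-1.124, θ₁=1.037, ω₁=5.202, θ₂=0.018, ω₂=-0.157, θ₃=-0.133, ω₃=-0.170
apply F[15]=+10.000 → step 16: x=-0.502, v=-0.861, θ₁=1.143, ω₁=5.357, θ₂=0.014, ω₂=-0.273, θ₃=-0.137, ω₃=-0.177
apply F[16]=+10.000 → step 17: x=-0.517, v=-0.581, θ₁=1.252, ω₁=5.558, θ₂=0.007, ω₂=-0.372, θ₃=-0.140, ω₃=-0.181
apply F[17]=+10.000 → step 18: x=-0.525, v=-0.280, θ₁=1.365, ω₁=5.813, θ₂=-0.001, ω₂=-0.448, θ₃=-0.144, ω₃=-0.182
apply F[18]=+10.000 → step 19: x=-0.528, v=0.049, θ₁=1.485, ω₁=6.133, θ₂=-0.010, ω₂=-0.494, θ₃=-0.147, ω₃=-0.183
apply F[19]=+10.000 → step 20: x=-0.523, v=0.415, θ₁=1.611, ω₁=6.538, θ₂=-0.020, ω₂=-0.498, θ₃=-0.151, ω₃=-0.182
apply F[20]=+10.000 → step 21: x=-0.511, v=0.833, θ₁=1.747, ω₁=7.062, θ₂=-0.030, ω₂=-0.446, θ₃=-0.155, ω₃=-0.182
apply F[21]=+10.000 → step 22: x=-0.489, v=1.324, θ₁=1.895, ω₁=7.767, θ₂=-0.038, ω₂=-0.312, θ₃=-0.158, ω₃=-0.186
apply F[22]=+10.000 → step 23: x=-0.457, v=1.929, θ₁=2.060, ω₁=8.762, θ₂=-0.042, ω₂=-0.053, θ₃=-0.162, ω₃=-0.196
apply F[23]=+10.000 → step 24: x=-0.411, v=2.731, θ₁=2.249, ω₁=10.282, θ₂=-0.038, ω₂=0.421, θ₃=-0.166, ω₃=-0.225
apply F[24]=+10.000 → step 25: x=-0.345, v=3.922, θ₁=2.478, ω₁=12.903, θ₂=-0.022, ω₂=1.332, θ₃=-0.172, ω₃=-0.319
apply F[25]=+10.000 → step 26: x=-0.248, v=6.001, θ₁=2.782, ω₁=18.249, θ₂=0.022, ω₂=3.376, θ₃=-0.181, ω₃=-0.755
apply F[26]=+10.000 → step 27: x=-0.101, v=7.958, θ₁=3.227, ω₁=24.484, θ₂=0.129, ω₂=7.216, θ₃=-0.217, ω₃=-3.540
apply F[27]=-10.000 → step 28: x=0.028, v=4.880, θ₁=3.650, ω₁=17.520, θ₂=0.277, ω₂=7.110, θ₃=-0.322, ω₃=-6.454
apply F[28]=-10.000 → step 29: x=0.104, v=2.977, θ₁=3.957, ω₁=13.668, θ₂=0.410, ω₂=6.207, θ₃=-0.460, ω₃=-7.114
apply F[29]=-10.000 → step 30: x=0.151, v=1.782, θ₁=4.209, ω₁=11.743, θ₂=0.526, ω₂=5.425, θ₃=-0.603, ω₃=-7.195
apply F[30]=-10.000 → step 31: x=0.178, v=0.885, θ₁=4.432, ω₁=10.636, θ₂=0.628, ω₂=4.744, θ₃=-0.747, ω₃=-7.141
apply F[31]=-10.000 → step 32: x=0.188, v=0.135, θ₁=4.637, ω₁=9.965, θ₂=0.717, ω₂=4.131, θ₃=-0.889, ω₃=-7.086
apply F[32]=-10.000 → step 33: x=0.184, v=-0.538, θ₁=4.832, ω₁=9.582, θ₂=0.794, ω₂=3.559, θ₃=-1.030, ω₃=-7.072
apply F[33]=-10.000 → step 34: x=0.166, v=-1.175, θ₁=5.022, ω₁=9.423, θ₂=0.859, ω₂=2.998, θ₃=-1.172, ω₃=-7.112
apply F[34]=-10.000 → step 35: x=0.137, v=-1.808, θ₁=5.211, ω₁=9.471, θ₂=0.913, ω₂=2.418, θ₃=-1.315, ω₃=-7.202
apply F[35]=-10.000 → step 36: x=0.094, v=-2.463, θ₁=5.403, ω₁=9.745, θ₂=0.955, ω₂=1.778, θ₃=-1.460, ω₃=-7.326
apply F[36]=-10.000 → step 37: x=0.038, v=-3.166, θ₁=5.602, ω₁=10.300, θ₂=0.984, ω₂=1.013, θ₃=-1.608, ω₃=-7.457
apply F[37]=-10.000 → step 38: x=-0.033, v=-3.936, θ₁=5.817, ω₁=11.253, θ₂=0.994, ω₂=-0.007, θ₃=-1.758, ω₃=-7.551
Max |angle| over trajectory = 5.817 rad; bound = 5.864 → within bound.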